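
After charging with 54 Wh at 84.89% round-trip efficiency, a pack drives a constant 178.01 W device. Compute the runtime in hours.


Step 1: E_discharge = eta/100 * E_charge = 84.89/100 * 54 = 45.841 Wh
Step 2: t = E_discharge / P = 45.841 / 178.01 = 0.2575 hr

0.2575 hr


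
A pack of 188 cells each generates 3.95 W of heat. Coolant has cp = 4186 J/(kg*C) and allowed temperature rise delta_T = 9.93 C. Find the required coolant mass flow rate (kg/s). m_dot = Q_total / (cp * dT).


Q_total = 188 * 3.95 = 742.6 W
m_dot = Q_total / (cp * dT) = 742.6 / (4186 * 9.93) = 0.01787 kg/s

0.01787 kg/s


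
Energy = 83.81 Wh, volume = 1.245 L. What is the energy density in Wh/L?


ED = E / V = 83.81 / 1.245 = 67.32 Wh/L

67.32 Wh/L


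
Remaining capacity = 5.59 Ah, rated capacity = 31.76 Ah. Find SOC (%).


SOC = (remaining / total) * 100 = (5.59 / 31.76) * 100 = 17.60%

17.60%


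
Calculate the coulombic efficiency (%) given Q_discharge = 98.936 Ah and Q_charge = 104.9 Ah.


Coulombic efficiency = 98.936/104.9 * 100% = 94.31%

94.31%


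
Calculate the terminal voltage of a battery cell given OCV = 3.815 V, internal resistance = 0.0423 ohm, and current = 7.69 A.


IR drop = 7.69 * 0.0423 = 0.32529 V
V = 3.815 - 0.32529 = 3.490 V

3.490 V


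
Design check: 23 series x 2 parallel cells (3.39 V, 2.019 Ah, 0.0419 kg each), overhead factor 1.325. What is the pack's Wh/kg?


Step 1: V_pack = 23 * 3.39 = 77.97 V
Step 2: C_pack = 2 * 2.019 = 4.038 Ah
Step 3: E_pack = V_pack * C_pack = 77.97 * 4.038 = 314.84 Wh
Step 4: m_pack = 23 * 2 * 0.0419 * 1.325 = 2.5538 kg
Step 5: ED = E_pack / m_pack = 314.84 / 2.5538 = 123.3 Wh/kg

123.3 Wh/kg


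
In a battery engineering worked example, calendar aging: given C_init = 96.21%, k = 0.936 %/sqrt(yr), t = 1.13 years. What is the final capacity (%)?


sqrt(t) = sqrt(1.13) = 1.063
C_final = 96.21 - 0.936 * 1.063 = 95.22%

95.22%


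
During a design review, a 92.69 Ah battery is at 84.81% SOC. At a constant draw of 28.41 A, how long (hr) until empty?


Step 1: remaining = SOC/100 * C_total = 84.81/100 * 92.69 = 78.61 Ah
Step 2: t = remaining / I = 78.61 / 28.41 = 2.767 hr

2.767 hr


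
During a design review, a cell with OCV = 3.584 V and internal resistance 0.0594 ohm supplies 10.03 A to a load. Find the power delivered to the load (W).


Step 1: V_terminal = OCV - I*R = 3.584 - 10.03 * 0.0594 = 2.9882 V
Step 2: P_out = V_terminal * I = 2.9882 * 10.03 = 29.97 W

29.97 W


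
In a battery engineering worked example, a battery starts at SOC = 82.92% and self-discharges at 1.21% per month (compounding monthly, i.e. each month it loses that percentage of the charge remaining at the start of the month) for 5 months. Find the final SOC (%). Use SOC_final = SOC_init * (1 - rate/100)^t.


decay = (1 - 1.21/100)^5 = 0.94095
SOC_final = 82.92 * 0.94095 = 78.02%

78.02%


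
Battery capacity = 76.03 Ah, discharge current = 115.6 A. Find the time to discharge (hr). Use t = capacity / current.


t = capacity / current = 76.03 / 115.6 = 0.6577 hr

0.6577 hr


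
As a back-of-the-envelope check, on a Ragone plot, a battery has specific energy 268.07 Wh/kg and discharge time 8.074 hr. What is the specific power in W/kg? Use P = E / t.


P_specific = E / t = 268.07 / 8.074 = 33.20 W/kg

33.20 W/kg


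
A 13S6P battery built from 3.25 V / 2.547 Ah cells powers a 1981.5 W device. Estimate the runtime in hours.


Step 1: E_pack = Ns * V_cell * Np * C_cell = 13 * 3.25 * 6 * 2.547 = 645.66 Wh
Step 2: t = E_pack / P = 645.66 / 1981.5 = 0.3258 hr

0.3258 hr


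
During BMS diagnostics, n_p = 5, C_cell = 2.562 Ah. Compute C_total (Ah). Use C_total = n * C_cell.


Parallel capacities add: 5 * 2.562 Ah = 12.81 Ah

12.81 Ah


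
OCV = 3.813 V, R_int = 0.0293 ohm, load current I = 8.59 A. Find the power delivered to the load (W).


Step 1: V_terminal = OCV - I*R = 3.813 - 8.59 * 0.0293 = 3.5613 V
Step 2: P_out = V_terminal * I = 3.5613 * 8.59 = 30.59 W

30.59 W


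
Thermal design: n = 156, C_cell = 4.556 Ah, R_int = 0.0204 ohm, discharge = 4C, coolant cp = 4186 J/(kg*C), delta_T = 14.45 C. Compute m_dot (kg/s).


Step 1: I = 4 * 4.556 = 18.224 A
Step 2: Q_cell = I^2 * R = 18.224^2 * 0.0204 = 6.7751 W
Step 3: Q_total = 156 * 6.7751 = 1056.9 W
Step 4: m_dot = Q_total / (cp * dT) = 1056.9 / (4186 * 14.45) = 0.01747 kg/s

0.01747 kg/s


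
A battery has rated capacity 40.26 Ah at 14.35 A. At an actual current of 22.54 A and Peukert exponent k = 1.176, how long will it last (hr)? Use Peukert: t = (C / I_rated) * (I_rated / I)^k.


Step 1: t_rated = C / I_rated = 40.26 / 14.35 = 2.8056 hr
Step 2: ratio = 14.35 / 22.54 = 0.63665
Step 3: ratio^k = 0.63665^1.176 = 0.58801
Step 4: t = t_rated * ratio^k = 2.8056 * 0.58801 = 1.650 hr

1.650 hr


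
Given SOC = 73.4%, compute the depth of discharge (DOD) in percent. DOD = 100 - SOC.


DOD = 100 - SOC = 100 - 73.4 = 26.6%

26.6%


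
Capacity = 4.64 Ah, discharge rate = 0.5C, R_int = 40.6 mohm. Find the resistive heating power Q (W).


Convert: R = 40.6 mohm = 0.0406 ohm
Step 1: I = C_rate * capacity = 0.5 * 4.64 = 2.32 A
Step 2: Q = I^2 * R = 2.32^2 * 0.0406 = 5.3824 * 0.0406 = 0.2185 W

0.2185 W


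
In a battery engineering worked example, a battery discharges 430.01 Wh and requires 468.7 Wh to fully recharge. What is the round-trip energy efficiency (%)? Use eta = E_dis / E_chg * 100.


Round-trip efficiency = 430.01/468.7 * 100% = 91.75%

91.75%


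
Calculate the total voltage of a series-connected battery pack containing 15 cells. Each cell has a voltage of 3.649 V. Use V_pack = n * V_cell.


Series voltages add: 15 * 3.649 V = 54.735 V

54.735 V


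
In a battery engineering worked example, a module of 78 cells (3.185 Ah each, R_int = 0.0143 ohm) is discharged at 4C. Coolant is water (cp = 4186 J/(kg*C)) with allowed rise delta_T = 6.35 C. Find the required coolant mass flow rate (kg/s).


Step 1: I = 4 * 3.185 = 12.74 A
Step 2: Q_cell = I^2 * R = 12.74^2 * 0.0143 = 2.321 W
Step 3: Q_total = 78 * 2.321 = 181.04 W
Step 4: m_dot = Q_total / (cp * dT) = 181.04 / (4186 * 6.35) = 0.006811 kg/s

0.006811 kg/s


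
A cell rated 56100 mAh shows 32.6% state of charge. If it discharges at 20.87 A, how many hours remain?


Convert: C_total = 56100 mAh = 56.1 Ah
Step 1: remaining = SOC/100 * C_total = 32.6/100 * 56.1 = 18.289 Ah
Step 2: t = remaining / I = 18.289 / 20.87 = 0.8763 hr

0.8763 hr


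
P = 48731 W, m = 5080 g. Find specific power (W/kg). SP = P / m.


Convert: m = 5080 g = 5.08 kg
SP = P / m = 48731 / 5.08 = 9593 W/kg

9593 W/kg


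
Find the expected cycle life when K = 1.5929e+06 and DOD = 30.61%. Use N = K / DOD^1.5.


Step 1: DOD^1.5 = 30.61^1.5 = 169.35
Step 2: N = 1.5929e+06 / 169.35 = 9406 cycles

9406 cycles


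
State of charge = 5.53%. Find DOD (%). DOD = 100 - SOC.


DOD = 100 - SOC = 100 - 5.53 = 94.47%

94.47%


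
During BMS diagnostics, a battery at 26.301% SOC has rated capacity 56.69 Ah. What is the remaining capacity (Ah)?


remaining = SOC / 100 * total = 26.301 / 100 * 56.69 = 14.91 Ah

14.91 Ah


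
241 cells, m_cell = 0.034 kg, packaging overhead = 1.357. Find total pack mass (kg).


m_pack = n * m_cell * overhead = 241 * 0.034 * 1.357 = 11.12 kg

11.12 kg


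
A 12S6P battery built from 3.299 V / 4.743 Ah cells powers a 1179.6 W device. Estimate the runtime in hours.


Step 1: E_pack = Ns * V_cell * Np * C_cell = 12 * 3.299 * 6 * 4.743 = 1126.6 Wh
Step 2: t = E_pack / P = 1126.6 / 1179.6 = 0.9551 hr

0.9551 hr


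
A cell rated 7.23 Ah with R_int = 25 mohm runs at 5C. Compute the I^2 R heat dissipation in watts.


Convert: R = 25 mohm = 0.025 ohm
Step 1: I = C_rate * capacity = 5 * 7.23 = 36.15 A
Step 2: Q = I^2 * R = 36.15^2 * 0.025 = 1306.8 * 0.025 = 32.67 W

32.67 W


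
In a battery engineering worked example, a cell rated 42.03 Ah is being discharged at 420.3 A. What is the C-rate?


C_rate = I / capacity = 420.3 / 42.03 = 10C

10C


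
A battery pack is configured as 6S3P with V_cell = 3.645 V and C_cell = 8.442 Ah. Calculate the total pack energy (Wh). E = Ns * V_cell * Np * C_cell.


E = Ns * Vcell * Np * Ccell = 6 * 3.645 * 3 * 8.442 = 553.9 Wh

553.9 Wh


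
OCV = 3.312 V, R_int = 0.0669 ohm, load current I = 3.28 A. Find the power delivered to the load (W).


Step 1: V_terminal = OCV - I*R = 3.312 - 3.28 * 0.0669 = 3.0926 V
Step 2: P_out = V_terminal * I = 3.0926 * 3.28 = 10.14 W

10.14 W


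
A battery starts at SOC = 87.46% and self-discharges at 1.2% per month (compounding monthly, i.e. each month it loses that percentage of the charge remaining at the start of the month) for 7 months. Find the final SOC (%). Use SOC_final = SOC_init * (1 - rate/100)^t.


decay = (1 - 1.2/100)^7 = 0.91896
SOC_final = 87.46 * 0.91896 = 80.37%

80.37%


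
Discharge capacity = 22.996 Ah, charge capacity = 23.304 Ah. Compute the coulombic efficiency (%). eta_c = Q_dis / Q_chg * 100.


eta_c = Q_dis / Q_chg * 100 = 22.996 / 23.304 * 100 = 98.68%

98.68%


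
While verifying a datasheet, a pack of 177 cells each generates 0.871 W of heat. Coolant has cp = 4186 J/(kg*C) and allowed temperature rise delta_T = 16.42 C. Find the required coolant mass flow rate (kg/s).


Step 1: Total heat Q = 177 * 0.871 W = 154.17 W
Step 2: denom = cp * dT = 4186 * 16.42 = 68734
Step 3: m_dot = 154.17 / 68734 = 0.002243 kg/s

0.002243 kg/s


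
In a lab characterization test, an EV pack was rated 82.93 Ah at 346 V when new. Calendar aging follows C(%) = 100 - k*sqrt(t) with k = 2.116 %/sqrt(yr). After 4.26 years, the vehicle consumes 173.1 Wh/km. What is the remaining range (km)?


Step 1: capacity retention = 100 - 2.116 * sqrt(4.26) = 100 - 2.116 * 2.064 = 95.633%
Step 2: C_now = 82.93 * 95.633/100 = 79.308 Ah
Step 3: E_pack = V * C_now = 346 * 79.308 = 27441 Wh
Step 4: range = E_pack / consumption = 27441 / 173.1 = 158.5 km

158.5 km


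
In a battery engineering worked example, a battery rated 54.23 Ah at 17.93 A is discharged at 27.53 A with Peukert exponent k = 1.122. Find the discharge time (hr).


t_rated = C / I_rated = 54.23 / 17.93 = 3.0245 hr
(I_rated/I)^k = (0.65129)^1.122 = 0.61809
t = t_rated * (I_rated/I)^k = 3.0245 * 0.61809 = 1.869 hr

1.869 hr


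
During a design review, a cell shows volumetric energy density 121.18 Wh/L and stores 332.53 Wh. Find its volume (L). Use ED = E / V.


V = E / ED = 332.53 / 121.18 = 2.744 L

2.744 L


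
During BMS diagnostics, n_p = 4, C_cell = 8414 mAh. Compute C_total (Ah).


Convert: C_cell = 8414 mAh = 8.414 Ah
C_total = 4 * 8.414 = 33.656 Ah

33.656 Ah


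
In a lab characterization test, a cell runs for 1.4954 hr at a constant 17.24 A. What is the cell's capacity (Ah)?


C = I * t = 17.24 * 1.4954 = 25.78 Ah

25.78 Ah


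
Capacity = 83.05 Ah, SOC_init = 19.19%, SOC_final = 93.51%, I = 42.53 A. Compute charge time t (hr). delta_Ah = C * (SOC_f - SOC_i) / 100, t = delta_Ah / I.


delta_Ah = 83.05 * (93.51 - 19.19) / 100 = 61.723 Ah
t = delta_Ah / I = 61.723 / 42.53 = 1.451 hr

1.451 hr


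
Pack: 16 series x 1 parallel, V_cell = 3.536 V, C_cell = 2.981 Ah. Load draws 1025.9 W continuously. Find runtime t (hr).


Step 1: E_pack = Ns * V_cell * Np * C_cell = 16 * 3.536 * 1 * 2.981 = 168.65 Wh
Step 2: t = E_pack / P = 168.65 / 1025.9 = 0.1644 hr

0.1644 hr


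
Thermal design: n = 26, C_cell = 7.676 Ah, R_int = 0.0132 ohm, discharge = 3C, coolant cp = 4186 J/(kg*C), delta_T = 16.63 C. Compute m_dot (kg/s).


Step 1: I = 3 * 7.676 = 23.028 A
Step 2: Q_cell = I^2 * R = 23.028^2 * 0.0132 = 6.9998 W
Step 3: Q_total = 26 * 6.9998 = 181.99 W
Step 4: m_dot = Q_total / (cp * dT) = 181.99 / (4186 * 16.63) = 0.002614 kg/s

0.002614 kg/s


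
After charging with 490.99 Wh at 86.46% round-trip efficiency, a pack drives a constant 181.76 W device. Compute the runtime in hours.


Step 1: E_discharge = eta/100 * E_charge = 86.46/100 * 490.99 = 424.51 Wh
Step 2: t = E_discharge / P = 424.51 / 181.76 = 2.336 hr

2.336 hr


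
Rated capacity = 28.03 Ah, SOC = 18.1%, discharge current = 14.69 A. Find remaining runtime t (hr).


Step 1: remaining = SOC/100 * C_total = 18.1/100 * 28.03 = 5.0734 Ah
Step 2: t = remaining / I = 5.0734 / 14.69 = 0.3454 hr

0.3454 hr


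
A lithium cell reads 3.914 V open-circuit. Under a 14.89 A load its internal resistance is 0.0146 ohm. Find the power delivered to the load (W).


Step 1: V_terminal = OCV - I*R = 3.914 - 14.89 * 0.0146 = 3.6966 V
Step 2: P_out = V_terminal * I = 3.6966 * 14.89 = 55.04 W

55.04 W


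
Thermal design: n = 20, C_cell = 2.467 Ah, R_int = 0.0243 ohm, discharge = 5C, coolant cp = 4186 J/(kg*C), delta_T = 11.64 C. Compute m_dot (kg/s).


Step 1: I = 5 * 2.467 = 12.335 A
Step 2: Q_cell = I^2 * R = 12.335^2 * 0.0243 = 3.6973 W
Step 3: Q_total = 20 * 3.6973 = 73.946 W
Step 4: m_dot = Q_total / (cp * dT) = 73.946 / (4186 * 11.64) = 0.001518 kg/s

0.001518 kg/s


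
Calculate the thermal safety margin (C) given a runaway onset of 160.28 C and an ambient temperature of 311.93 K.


Convert: T_ambient = 311.93 K = 38.78 C
margin = 160.28 - 38.78 = 121.5 C

121.5 C


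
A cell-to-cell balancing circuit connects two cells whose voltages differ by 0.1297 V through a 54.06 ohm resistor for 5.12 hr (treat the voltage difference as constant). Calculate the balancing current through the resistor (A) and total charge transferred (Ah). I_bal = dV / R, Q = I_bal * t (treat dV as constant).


I_bal = dV / R = 0.1297 / 54.06 = 0.0023992 A
Q = I_bal * t = 0.0023992 * 5.12 = 0.01228 Ah

I=0.0023992 A, Q=0.01228 Ah


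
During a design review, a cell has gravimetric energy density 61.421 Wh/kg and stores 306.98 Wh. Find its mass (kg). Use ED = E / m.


m = E / ED = 306.98 / 61.421 = 4.998 kg

4.998 kg


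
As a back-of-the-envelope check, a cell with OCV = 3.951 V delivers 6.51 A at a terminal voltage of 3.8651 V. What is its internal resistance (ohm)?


R = (OCV - V) / I = (3.951 - 3.8651) / 6.51 = 0.01320 ohm

0.01320 ohm


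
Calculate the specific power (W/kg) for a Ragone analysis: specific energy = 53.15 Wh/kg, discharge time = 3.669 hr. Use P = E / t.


P_specific = E / t = 53.15 / 3.669 = 14.49 W/kg

14.49 W/kg


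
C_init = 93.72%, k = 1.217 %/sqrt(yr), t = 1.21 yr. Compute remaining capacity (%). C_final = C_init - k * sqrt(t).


Step 1: sqrt(1.21 yr) = 1.1
Step 2: drop = 1.217 * 1.1 = 1.3387
Step 3: C_final = 93.72 - 1.3387 = 92.38%

92.38%


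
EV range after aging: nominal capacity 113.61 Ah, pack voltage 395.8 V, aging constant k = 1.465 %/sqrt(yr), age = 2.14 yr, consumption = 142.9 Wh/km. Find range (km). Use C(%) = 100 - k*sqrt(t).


Step 1: capacity retention = 100 - 1.465 * sqrt(2.14) = 100 - 1.465 * 1.4629 = 97.857%
Step 2: C_now = 113.61 * 97.857/100 = 111.18 Ah
Step 3: E_pack = V * C_now = 395.8 * 111.18 = 44005 Wh
Step 4: range = E_pack / consumption = 44005 / 142.9 = 307.9 km

307.9 km


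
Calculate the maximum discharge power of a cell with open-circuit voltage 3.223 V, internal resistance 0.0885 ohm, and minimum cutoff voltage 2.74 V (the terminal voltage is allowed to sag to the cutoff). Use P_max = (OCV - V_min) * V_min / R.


P_max = (OCV - V_min) * V_min / R = (3.223 - 2.74) * 2.74 / 0.0885 = 0.483 * 2.74 / 0.0885 = 14.95 W

14.95 W


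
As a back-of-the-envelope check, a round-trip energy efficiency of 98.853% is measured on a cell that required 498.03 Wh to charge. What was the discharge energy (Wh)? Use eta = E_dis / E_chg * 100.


E_dis = eta/100 * E_chg = 98.853/100 * 498.03 = 492.3 Wh

492.3 Wh


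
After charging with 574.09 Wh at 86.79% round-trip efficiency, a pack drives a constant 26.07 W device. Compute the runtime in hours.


Step 1: E_discharge = eta/100 * E_charge = 86.79/100 * 574.09 = 498.25 Wh
Step 2: t = E_discharge / P = 498.25 / 26.07 = 19.11 hr

19.11 hr


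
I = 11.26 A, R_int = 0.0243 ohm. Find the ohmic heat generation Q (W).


I^2 = 126.79
Q = 126.79 * 0.0243 = 3.081 W

3.081 W


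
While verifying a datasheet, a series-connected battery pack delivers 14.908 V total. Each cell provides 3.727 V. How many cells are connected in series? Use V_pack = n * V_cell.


Rearranging: n = V_pack / V_cell = 14.908 / 3.727 = 4 cells

4


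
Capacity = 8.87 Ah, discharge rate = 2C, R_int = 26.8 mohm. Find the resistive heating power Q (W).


Convert: R = 26.8 mohm = 0.0268 ohm
Step 1: I = C_rate * capacity = 2 * 8.87 = 17.74 A
Step 2: Q = I^2 * R = 17.74^2 * 0.0268 = 314.71 * 0.0268 = 8.434 W

8.434 W


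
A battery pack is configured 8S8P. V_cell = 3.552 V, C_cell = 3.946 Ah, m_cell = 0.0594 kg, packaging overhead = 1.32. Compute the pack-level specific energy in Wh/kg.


Step 1: V_pack = 8 * 3.552 = 28.416 V
Step 2: C_pack = 8 * 3.946 = 31.568 Ah
Step 3: E_pack = V_pack * C_pack = 28.416 * 31.568 = 897.04 Wh
Step 4: m_pack = 8 * 8 * 0.0594 * 1.32 = 5.0181 kg
Step 5: ED = E_pack / m_pack = 897.04 / 5.0181 = 178.8 Wh/kg

178.8 Wh/kg


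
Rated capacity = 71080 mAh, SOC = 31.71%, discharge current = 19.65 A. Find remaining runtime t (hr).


Convert: C_total = 71080 mAh = 71.08 Ah
Step 1: remaining = SOC/100 * C_total = 31.71/100 * 71.08 = 22.539 Ah
Step 2: t = remaining / I = 22.539 / 19.65 = 1.147 hr

1.147 hr


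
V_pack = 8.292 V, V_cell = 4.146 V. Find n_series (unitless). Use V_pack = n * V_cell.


Rearranging: n = V_pack / V_cell = 8.292 / 4.146 = 2 cells

2


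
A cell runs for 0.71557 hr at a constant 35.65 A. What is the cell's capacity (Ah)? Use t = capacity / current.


C = I * t = 35.65 * 0.71557 = 25.51 Ah

25.51 Ah


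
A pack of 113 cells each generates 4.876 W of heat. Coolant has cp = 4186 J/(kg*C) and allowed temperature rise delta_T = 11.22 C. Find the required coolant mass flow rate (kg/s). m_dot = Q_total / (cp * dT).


Step 1: Total heat Q = 113 * 4.876 W = 550.99 W
Step 2: denom = cp * dT = 4186 * 11.22 = 46967
Step 3: m_dot = 550.99 / 46967 = 0.01173 kg/s

0.01173 kg/s


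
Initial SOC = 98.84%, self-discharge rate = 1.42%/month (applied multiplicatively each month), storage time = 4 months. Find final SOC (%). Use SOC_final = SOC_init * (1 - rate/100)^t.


decay = (1 - 1.42/100)^4 = 0.9444
SOC_final = 98.84 * 0.9444 = 93.34%

93.34%


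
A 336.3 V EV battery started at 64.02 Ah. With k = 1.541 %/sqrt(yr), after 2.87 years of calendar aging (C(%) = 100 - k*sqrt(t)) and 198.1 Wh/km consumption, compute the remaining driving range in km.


Step 1: capacity retention = 100 - 1.541 * sqrt(2.87) = 100 - 1.541 * 1.6941 = 97.389%
Step 2: C_now = 64.02 * 97.389/100 = 62.348 Ah
Step 3: E_pack = V * C_now = 336.3 * 62.348 = 20968 Wh
Step 4: range = E_pack / consumption = 20968 / 198.1 = 105.8 km

105.8 km


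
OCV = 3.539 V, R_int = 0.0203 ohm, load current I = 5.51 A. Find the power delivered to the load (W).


Step 1: V_terminal = OCV - I*R = 3.539 - 5.51 * 0.0203 = 3.4271 V
Step 2: P_out = V_terminal * I = 3.4271 * 5.51 = 18.88 W

18.88 W


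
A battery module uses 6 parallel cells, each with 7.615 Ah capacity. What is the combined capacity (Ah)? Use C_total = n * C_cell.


Parallel capacities add: 6 * 7.615 Ah = 45.69 Ah

45.69 Ah


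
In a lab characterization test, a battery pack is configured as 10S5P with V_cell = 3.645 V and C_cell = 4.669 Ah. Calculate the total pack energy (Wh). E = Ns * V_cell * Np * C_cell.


V_pack = 10 * 3.645 = 36.45 V
C_pack = 5 * 4.669 = 23.345 Ah
E = V_pack * C_pack = 36.45 * 23.345 = 850.9 Wh

850.9 Wh


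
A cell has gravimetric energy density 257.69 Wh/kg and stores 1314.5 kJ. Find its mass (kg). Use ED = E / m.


Convert: E = 1314.5 kJ = 365.14 Wh
m = E / ED = 365.14 / 257.69 = 1.417 kg

1.417 kg


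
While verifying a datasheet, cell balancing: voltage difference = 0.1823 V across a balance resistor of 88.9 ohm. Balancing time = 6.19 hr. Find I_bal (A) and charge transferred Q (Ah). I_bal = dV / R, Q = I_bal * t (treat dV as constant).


First, Ohm's law: I_bal = 0.1823 V / 88.9 ohm = 0.0020506 A
Then Q = I * t = 0.0020506 A * 6.19 hr = 0.01269 Ah

I=0.0020506 A, Q=0.01269 Ah


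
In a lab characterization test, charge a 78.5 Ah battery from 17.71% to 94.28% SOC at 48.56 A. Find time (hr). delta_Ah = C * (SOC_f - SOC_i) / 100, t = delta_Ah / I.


delta_Ah = 78.5 * (94.28 - 17.71) / 100 = 60.107 Ah
t = delta_Ah / I = 60.107 / 48.56 = 1.238 hr

1.238 hr


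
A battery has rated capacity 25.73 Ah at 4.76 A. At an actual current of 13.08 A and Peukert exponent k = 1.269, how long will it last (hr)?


t_rated = C / I_rated = 25.73 / 4.76 = 5.4055 hr
(I_rated/I)^k = (0.36391)^1.269 = 0.27727
t = t_rated * (I_rated/I)^k = 5.4055 * 0.27727 = 1.499 hr

1.499 hr


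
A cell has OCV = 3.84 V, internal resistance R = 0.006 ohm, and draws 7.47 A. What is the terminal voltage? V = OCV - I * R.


V = OCV - I*R = 3.84 - 7.47 * 0.006 = 3.795 V

3.795 V


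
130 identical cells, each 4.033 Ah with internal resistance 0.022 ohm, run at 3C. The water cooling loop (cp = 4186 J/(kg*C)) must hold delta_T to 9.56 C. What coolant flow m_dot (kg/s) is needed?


Step 1: I = 3 * 4.033 = 12.099 A
Step 2: Q_cell = I^2 * R = 12.099^2 * 0.022 = 3.2205 W
Step 3: Q_total = 130 * 3.2205 = 418.67 W
Step 4: m_dot = Q_total / (cp * dT) = 418.67 / (4186 * 9.56) = 0.01046 kg/s

0.01046 kg/s


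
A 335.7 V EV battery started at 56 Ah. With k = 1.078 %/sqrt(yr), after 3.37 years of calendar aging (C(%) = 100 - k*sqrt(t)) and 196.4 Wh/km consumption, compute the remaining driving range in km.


Step 1: capacity retention = 100 - 1.078 * sqrt(3.37) = 100 - 1.078 * 1.8358 = 98.021%
Step 2: C_now = 56 * 98.021/100 = 54.892 Ah
Step 3: E_pack = V * C_now = 335.7 * 54.892 = 18427 Wh
Step 4: range = E_pack / consumption = 18427 / 196.4 = 93.82 km

93.82 km


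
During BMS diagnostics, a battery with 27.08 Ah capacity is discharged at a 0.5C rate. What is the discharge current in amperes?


At 0.5C: I = 0.5 * 27.08 Ah = 13.54 A

13.54 A


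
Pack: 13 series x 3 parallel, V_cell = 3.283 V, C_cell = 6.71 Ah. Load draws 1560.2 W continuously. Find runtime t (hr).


Step 1: E_pack = Ns * V_cell * Np * C_cell = 13 * 3.283 * 3 * 6.71 = 859.13 Wh
Step 2: t = E_pack / P = 859.13 / 1560.2 = 0.5507 hr

0.5507 hr


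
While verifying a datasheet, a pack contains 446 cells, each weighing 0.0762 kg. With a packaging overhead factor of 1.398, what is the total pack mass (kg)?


m_pack = n * m_cell * overhead = 446 * 0.0762 * 1.398 = 47.51 kg

47.51 kg


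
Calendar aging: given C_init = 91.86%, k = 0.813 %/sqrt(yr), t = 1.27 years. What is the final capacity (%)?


Step 1: sqrt(1.27 yr) = 1.1269
Step 2: drop = 0.813 * 1.1269 = 0.91617
Step 3: C_final = 91.86 - 0.91617 = 90.94%

90.94%


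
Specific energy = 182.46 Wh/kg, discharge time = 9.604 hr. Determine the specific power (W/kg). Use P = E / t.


Specific power = 182.46 Wh/kg / 9.604 hr = 19.00 W/kg

19.00 W/kg


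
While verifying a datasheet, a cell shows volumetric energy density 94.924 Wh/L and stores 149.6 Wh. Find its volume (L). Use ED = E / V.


V = E / ED = 149.6 / 94.924 = 1.576 L

1.576 L


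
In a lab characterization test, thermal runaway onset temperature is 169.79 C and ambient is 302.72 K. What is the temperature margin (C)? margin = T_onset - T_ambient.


Convert: T_ambient = 302.72 K = 29.57 C
margin = 169.79 - 29.57 = 140.22 C

140.22 C


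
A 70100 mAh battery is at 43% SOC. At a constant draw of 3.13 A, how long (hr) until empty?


Convert: C_total = 70100 mAh = 70.1 Ah
Step 1: remaining = SOC/100 * C_total = 43/100 * 70.1 = 30.143 Ah
Step 2: t = remaining / I = 30.143 / 3.13 = 9.630 hr

9.630 hr


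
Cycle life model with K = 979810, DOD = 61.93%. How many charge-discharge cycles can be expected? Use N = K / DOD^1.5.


DOD^1.5 = 487.36
N = K / DOD^1.5 = 979810 / 487.36 = 2010

2010 cycles


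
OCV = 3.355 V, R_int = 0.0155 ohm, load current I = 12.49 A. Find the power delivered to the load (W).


Step 1: V_terminal = OCV - I*R = 3.355 - 12.49 * 0.0155 = 3.1614 V
Step 2: P_out = V_terminal * I = 3.1614 * 12.49 = 39.49 W

39.49 W


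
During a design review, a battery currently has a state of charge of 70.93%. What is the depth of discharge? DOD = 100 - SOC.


Complement of SOC: DOD = 100% - 70.93% = 29.07%

29.07%


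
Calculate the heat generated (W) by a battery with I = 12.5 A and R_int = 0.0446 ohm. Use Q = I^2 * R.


I^2 = 156.25
Q = 156.25 * 0.0446 = 6.969 W

6.969 W


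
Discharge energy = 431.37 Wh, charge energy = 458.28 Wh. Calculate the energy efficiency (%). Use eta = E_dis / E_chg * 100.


Round-trip efficiency = 431.37/458.28 * 100% = 94.13%

94.13%


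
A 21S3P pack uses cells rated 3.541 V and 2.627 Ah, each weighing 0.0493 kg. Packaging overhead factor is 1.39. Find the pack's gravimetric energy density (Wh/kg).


Step 1: V_pack = 21 * 3.541 = 74.361 V
Step 2: C_pack = 3 * 2.627 = 7.881 Ah
Step 3: E_pack = V_pack * C_pack = 74.361 * 7.881 = 586.04 Wh
Step 4: m_pack = 21 * 3 * 0.0493 * 1.39 = 4.3172 kg
Step 5: ED = E_pack / m_pack = 586.04 / 4.3172 = 135.7 Wh/kg

135.7 Wh/kg


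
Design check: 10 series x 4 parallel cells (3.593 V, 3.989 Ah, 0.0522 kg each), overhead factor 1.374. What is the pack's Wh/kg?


Step 1: V_pack = 10 * 3.593 = 35.93 V
Step 2: C_pack = 4 * 3.989 = 15.956 Ah
Step 3: E_pack = V_pack * C_pack = 35.93 * 15.956 = 573.3 Wh
Step 4: m_pack = 10 * 4 * 0.0522 * 1.374 = 2.8689 kg
Step 5: ED = E_pack / m_pack = 573.3 / 2.8689 = 199.8 Wh/kg

199.8 Wh/kg


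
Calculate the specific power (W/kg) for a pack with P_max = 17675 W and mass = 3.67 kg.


Specific power = 17675 W / 3.67 kg = 4816 W/kg

4816 W/kg


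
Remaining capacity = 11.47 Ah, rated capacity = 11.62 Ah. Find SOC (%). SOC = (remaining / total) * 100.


SOC = (remaining / total) * 100 = (11.47 / 11.62) * 100 = 98.71%

98.71%


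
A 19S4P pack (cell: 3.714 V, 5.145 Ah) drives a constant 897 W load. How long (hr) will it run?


Step 1: E_pack = Ns * V_cell * Np * C_cell = 19 * 3.714 * 4 * 5.145 = 1452.2 Wh
Step 2: t = E_pack / P = 1452.2 / 897 = 1.619 hr

1.619 hr


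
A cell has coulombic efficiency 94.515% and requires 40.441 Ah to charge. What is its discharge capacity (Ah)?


Q_dis = eta/100 * Q_chg = 94.515/100 * 40.441 = 38.22 Ah

38.22 Ah


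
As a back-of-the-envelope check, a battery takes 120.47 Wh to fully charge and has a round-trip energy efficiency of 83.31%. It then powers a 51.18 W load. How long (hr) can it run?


Step 1: E_discharge = eta/100 * E_charge = 83.31/100 * 120.47 = 100.36 Wh
Step 2: t = E_discharge / P = 100.36 / 51.18 = 1.961 hr

1.961 hr


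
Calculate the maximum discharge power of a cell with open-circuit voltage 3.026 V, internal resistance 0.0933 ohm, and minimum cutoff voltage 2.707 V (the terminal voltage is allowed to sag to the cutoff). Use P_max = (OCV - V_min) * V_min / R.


dV = OCV - V_min = 0.319 V (so I_max = dV / R)
P_max = dV * V_min / R = 0.319 * 2.707 / 0.0933 = 9.255 W

9.255 W


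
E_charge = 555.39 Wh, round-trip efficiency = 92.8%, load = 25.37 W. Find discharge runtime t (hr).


Step 1: E_discharge = eta/100 * E_charge = 92.8/100 * 555.39 = 515.4 Wh
Step 2: t = E_discharge / P = 515.4 / 25.37 = 20.32 hr

20.32 hr


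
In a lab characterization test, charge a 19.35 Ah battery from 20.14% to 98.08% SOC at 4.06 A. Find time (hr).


Step 1: dSOC = 98.08% - 20.14% = 77.94%
Step 2: delta_Ah = 19.35 * 77.94 / 100 = 15.081 Ah
Step 3: t = 15.081 / 4.06 = 3.715 hr

3.715 hr


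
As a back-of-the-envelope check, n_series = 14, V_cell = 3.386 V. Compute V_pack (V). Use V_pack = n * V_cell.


Series voltages add: 14 * 3.386 V = 47.404 V

47.404 V


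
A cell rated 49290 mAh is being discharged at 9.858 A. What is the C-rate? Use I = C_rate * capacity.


Convert: capacity = 49290 mAh = 49.29 Ah
Rearranging: C_rate = 9.858 / 49.29 = 0.2C

0.2C


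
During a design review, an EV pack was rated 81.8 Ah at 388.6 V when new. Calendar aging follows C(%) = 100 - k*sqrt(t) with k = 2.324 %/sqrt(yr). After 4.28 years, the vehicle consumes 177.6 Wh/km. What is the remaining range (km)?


Step 1: capacity retention = 100 - 2.324 * sqrt(4.28) = 100 - 2.324 * 2.0688 = 95.192%
Step 2: C_now = 81.8 * 95.192/100 = 77.867 Ah
Step 3: E_pack = V * C_now = 388.6 * 77.867 = 30259 Wh
Step 4: range = E_pack / consumption = 30259 / 177.6 = 170.4 km

170.4 km


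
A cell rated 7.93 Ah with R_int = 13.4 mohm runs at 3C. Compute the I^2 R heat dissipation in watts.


Convert: R = 13.4 mohm = 0.0134 ohm
Step 1: I = C_rate * capacity = 3 * 7.93 = 23.79 A
Step 2: Q = I^2 * R = 23.79^2 * 0.0134 = 565.96 * 0.0134 = 7.584 W

7.584 W


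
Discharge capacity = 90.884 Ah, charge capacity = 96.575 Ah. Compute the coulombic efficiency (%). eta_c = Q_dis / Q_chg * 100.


eta_c = Q_dis / Q_chg * 100 = 90.884 / 96.575 * 100 = 94.11%

94.11%


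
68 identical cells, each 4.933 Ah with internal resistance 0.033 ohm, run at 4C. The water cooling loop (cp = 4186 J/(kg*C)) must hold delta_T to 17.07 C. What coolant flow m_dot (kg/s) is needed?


Step 1: I = 4 * 4.933 = 19.732 A
Step 2: Q_cell = I^2 * R = 19.732^2 * 0.033 = 12.849 W
Step 3: Q_total = 68 * 12.849 = 873.73 W
Step 4: m_dot = Q_total / (cp * dT) = 873.73 / (4186 * 17.07) = 0.01223 kg/s

0.01223 kg/s


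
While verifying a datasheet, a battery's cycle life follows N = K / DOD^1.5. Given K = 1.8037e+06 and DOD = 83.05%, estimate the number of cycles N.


Step 1: DOD^1.5 = 83.05^1.5 = 756.85
Step 2: N = 1.8037e+06 / 756.85 = 2383 cycles

2383 cycles


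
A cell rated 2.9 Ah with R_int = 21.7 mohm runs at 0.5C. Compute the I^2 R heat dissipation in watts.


Convert: R = 21.7 mohm = 0.0217 ohm
Step 1: I = C_rate * capacity = 0.5 * 2.9 = 1.45 A
Step 2: Q = I^2 * R = 1.45^2 * 0.0217 = 2.1025 * 0.0217 = 0.04562 W

0.04562 W


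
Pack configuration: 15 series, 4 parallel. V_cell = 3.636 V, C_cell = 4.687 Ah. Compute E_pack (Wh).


E = Ns * Vcell * Np * Ccell = 15 * 3.636 * 4 * 4.687 = 1023 Wh

1023 Wh


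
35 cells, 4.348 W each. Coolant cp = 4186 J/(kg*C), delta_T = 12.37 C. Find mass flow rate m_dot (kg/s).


Q_total = 35 * 4.348 = 152.18 W
m_dot = Q_total / (cp * dT) = 152.18 / (4186 * 12.37) = 0.002939 kg/s

0.002939 kg/s


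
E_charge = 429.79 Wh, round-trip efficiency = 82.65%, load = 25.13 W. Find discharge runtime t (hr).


Step 1: E_discharge = eta/100 * E_charge = 82.65/100 * 429.79 = 355.22 Wh
Step 2: t = E_discharge / P = 355.22 / 25.13 = 14.14 hr

14.14 hr


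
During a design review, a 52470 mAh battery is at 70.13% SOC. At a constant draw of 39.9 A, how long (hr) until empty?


Convert: C_total = 52470 mAh = 52.47 Ah
Step 1: remaining = SOC/100 * C_total = 70.13/100 * 52.47 = 36.797 Ah
Step 2: t = remaining / I = 36.797 / 39.9 = 0.9222 hr

0.9222 hr


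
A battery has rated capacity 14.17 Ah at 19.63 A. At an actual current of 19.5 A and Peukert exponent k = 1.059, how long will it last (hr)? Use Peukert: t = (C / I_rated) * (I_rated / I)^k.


t_rated = C / I_rated = 14.17 / 19.63 = 0.72185 hr
(I_rated/I)^k = (1.0067)^1.059 = 1.0071
t = t_rated * (I_rated/I)^k = 0.72185 * 1.0071 = 0.7270 hr

0.7270 hr


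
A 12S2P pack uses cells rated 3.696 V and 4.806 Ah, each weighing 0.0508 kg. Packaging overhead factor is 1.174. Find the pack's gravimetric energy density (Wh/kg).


Step 1: V_pack = 12 * 3.696 = 44.352 V
Step 2: C_pack = 2 * 4.806 = 9.612 Ah
Step 3: E_pack = V_pack * C_pack = 44.352 * 9.612 = 426.31 Wh
Step 4: m_pack = 12 * 2 * 0.0508 * 1.174 = 1.4313 kg
Step 5: ED = E_pack / m_pack = 426.31 / 1.4313 = 297.8 Wh/kg

297.8 Wh/kg


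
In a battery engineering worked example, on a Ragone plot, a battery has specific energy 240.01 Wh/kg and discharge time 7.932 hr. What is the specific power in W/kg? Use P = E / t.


Specific power = 240.01 Wh/kg / 7.932 hr = 30.26 W/kg

30.26 W/kg


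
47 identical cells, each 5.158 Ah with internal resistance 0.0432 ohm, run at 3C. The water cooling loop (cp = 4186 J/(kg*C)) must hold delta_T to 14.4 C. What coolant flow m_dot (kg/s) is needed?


Step 1: I = 3 * 5.158 = 15.474 A
Step 2: Q_cell = I^2 * R = 15.474^2 * 0.0432 = 10.344 W
Step 3: Q_total = 47 * 10.344 = 486.17 W
Step 4: m_dot = Q_total / (cp * dT) = 486.17 / (4186 * 14.4) = 0.008065 kg/s

0.008065 kg/s


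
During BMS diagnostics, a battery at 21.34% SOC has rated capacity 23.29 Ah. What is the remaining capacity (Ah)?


remaining = SOC / 100 * total = 21.34 / 100 * 23.29 = 4.970 Ah

4.970 Ah


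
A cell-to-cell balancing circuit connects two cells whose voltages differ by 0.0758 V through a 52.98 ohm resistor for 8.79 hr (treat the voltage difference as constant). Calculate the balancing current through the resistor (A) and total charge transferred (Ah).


First, Ohm's law: I_bal = 0.0758 V / 52.98 ohm = 0.0014307 A
Then Q = I * t = 0.0014307 A * 8.79 hr = 0.01258 Ah

I=0.0014307 A, Q=0.01258 Ah


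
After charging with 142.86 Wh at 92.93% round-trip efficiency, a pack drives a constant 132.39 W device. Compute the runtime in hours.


Step 1: E_discharge = eta/100 * E_charge = 92.93/100 * 142.86 = 132.76 Wh
Step 2: t = E_discharge / P = 132.76 / 132.39 = 1.003 hr

1.003 hr


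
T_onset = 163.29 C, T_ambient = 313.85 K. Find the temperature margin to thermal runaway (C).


Convert: T_ambient = 313.85 K = 40.7 C
margin = 163.29 - 40.7 = 122.59 C

122.59 C


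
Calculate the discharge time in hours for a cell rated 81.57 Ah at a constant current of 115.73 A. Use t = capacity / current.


Runtime = 81.57 Ah / 115.73 A = 0.7048 hr

0.7048 hr


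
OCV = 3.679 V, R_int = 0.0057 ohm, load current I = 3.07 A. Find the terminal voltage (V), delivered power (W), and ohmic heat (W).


Step 1: V_terminal = OCV - I*R = 3.679 - 3.07 * 0.0057 = 3.6615 V
Step 2: P_out = V_terminal * I = 3.6615 * 3.07 = 11.24 W
Step 3: Q = I^2 * R = 3.07^2 * 0.0057 = 0.05372 W

V=3.6615 V, P=11.24 W, Q=0.05372 W


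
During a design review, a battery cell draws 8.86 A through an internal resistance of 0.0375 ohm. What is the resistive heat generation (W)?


I^2 = 78.5
Q = 78.5 * 0.0375 = 2.944 W

2.944 W


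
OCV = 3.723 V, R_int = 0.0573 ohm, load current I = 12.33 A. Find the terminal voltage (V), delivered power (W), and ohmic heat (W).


Step 1: V_terminal = OCV - I*R = 3.723 - 12.33 * 0.0573 = 3.0165 V
Step 2: P_out = V_terminal * I = 3.0165 * 12.33 = 37.19 W
Step 3: Q = I^2 * R = 12.33^2 * 0.0573 = 8.711 W

V=3.0165 V, P=37.19 W, Q=8.711 W


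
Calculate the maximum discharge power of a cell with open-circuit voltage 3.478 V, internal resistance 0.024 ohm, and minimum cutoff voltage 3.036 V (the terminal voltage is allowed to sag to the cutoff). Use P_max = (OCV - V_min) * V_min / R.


dV = OCV - V_min = 0.442 V (so I_max = dV / R)
P_max = dV * V_min / R = 0.442 * 3.036 / 0.024 = 55.91 W

55.91 W


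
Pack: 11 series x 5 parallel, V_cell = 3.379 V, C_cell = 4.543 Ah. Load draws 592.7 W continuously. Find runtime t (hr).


Step 1: E_pack = Ns * V_cell * Np * C_cell = 11 * 3.379 * 5 * 4.543 = 844.29 Wh
Step 2: t = E_pack / P = 844.29 / 592.7 = 1.424 hr

1.424 hr


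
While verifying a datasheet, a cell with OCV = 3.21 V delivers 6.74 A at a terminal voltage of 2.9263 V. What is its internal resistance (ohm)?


R = (OCV - V) / I = (3.21 - 2.9263) / 6.74 = 0.04209 ohm

0.04209 ohm


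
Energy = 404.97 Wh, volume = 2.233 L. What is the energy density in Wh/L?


ED = E / V = 404.97 / 2.233 = 181.4 Wh/L

181.4 Wh/L


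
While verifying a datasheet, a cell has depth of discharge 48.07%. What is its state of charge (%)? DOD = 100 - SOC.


SOC = 100 - DOD = 100 - 48.07 = 51.93%

51.93%


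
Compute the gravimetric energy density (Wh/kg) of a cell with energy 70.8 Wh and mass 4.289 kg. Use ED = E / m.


Specific energy = 70.8 Wh / 4.289 kg = 16.51 Wh/kg

16.51 Wh/kg


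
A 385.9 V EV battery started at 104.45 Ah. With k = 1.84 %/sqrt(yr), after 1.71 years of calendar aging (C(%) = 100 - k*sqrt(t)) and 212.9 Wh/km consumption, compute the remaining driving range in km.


Step 1: capacity retention = 100 - 1.84 * sqrt(1.71) = 100 - 1.84 * 1.3077 = 97.594%
Step 2: C_now = 104.45 * 97.594/100 = 101.94 Ah
Step 3: E_pack = V * C_now = 385.9 * 101.94 = 39339 Wh
Step 4: range = E_pack / consumption = 39339 / 212.9 = 184.8 km

184.8 km


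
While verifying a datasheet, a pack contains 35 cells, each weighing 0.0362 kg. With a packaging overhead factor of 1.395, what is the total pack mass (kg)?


m_pack = n * m_cell * overhead = 35 * 0.0362 * 1.395 = 1.767 kg

1.767 kg


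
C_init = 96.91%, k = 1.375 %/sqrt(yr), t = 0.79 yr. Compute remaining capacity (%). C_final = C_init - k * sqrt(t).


sqrt(t) = sqrt(0.79) = 0.88882
C_final = 96.91 - 1.375 * 0.88882 = 95.69%

95.69%


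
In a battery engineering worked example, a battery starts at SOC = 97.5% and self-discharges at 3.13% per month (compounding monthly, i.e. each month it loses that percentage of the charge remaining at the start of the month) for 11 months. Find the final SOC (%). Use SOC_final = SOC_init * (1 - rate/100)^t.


Monthly retention factor = 1 - 3.13/100 = 0.9687
Over 11 months: factor^11 = 0.70483
SOC_final = 97.5 * 0.70483 = 68.72%

68.72%


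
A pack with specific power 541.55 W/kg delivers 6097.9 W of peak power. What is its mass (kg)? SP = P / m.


m = P / SP = 6097.9 / 541.55 = 11.26 kg

11.26 kg


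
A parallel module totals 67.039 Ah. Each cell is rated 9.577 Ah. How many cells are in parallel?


n = C_total / C_cell = 67.039 / 9.577 = 7

7


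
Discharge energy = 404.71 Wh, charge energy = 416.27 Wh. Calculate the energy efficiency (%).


eta_e = E_dis / E_chg * 100 = 404.71 / 416.27 * 100 = 97.22%

97.22%


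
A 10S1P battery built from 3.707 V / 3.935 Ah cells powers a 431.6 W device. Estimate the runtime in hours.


Step 1: E_pack = Ns * V_cell * Np * C_cell = 10 * 3.707 * 1 * 3.935 = 145.87 Wh
Step 2: t = E_pack / P = 145.87 / 431.6 = 0.3380 hr

0.3380 hr


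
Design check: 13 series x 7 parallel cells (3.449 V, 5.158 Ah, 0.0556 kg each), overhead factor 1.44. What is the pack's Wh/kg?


Step 1: V_pack = 13 * 3.449 = 44.837 V
Step 2: C_pack = 7 * 5.158 = 36.106 Ah
Step 3: E_pack = V_pack * C_pack = 44.837 * 36.106 = 1618.9 Wh
Step 4: m_pack = 13 * 7 * 0.0556 * 1.44 = 7.2858 kg
Step 5: ED = E_pack / m_pack = 1618.9 / 7.2858 = 222.2 Wh/kg

222.2 Wh/kg


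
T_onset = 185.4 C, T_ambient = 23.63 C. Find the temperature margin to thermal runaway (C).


margin = T_onset - T_ambient = 185.4 - 23.63 = 161.77 C

161.77 C


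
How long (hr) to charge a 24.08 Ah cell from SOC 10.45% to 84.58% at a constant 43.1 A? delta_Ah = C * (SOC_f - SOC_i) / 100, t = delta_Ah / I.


Step 1: dSOC = 84.58% - 10.45% = 74.13%
Step 2: delta_Ah = 24.08 * 74.13 / 100 = 17.851 Ah
Step 3: t = 17.851 / 43.1 = 0.4142 hr

0.4142 hr


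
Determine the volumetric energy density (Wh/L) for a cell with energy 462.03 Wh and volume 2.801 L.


Volumetric ED = 462.03 Wh / 2.801 L = 165.0 Wh/L

165.0 Wh/L


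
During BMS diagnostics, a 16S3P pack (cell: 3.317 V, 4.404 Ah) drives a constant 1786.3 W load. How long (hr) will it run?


Step 1: E_pack = Ns * V_cell * Np * C_cell = 16 * 3.317 * 3 * 4.404 = 701.19 Wh
Step 2: t = E_pack / P = 701.19 / 1786.3 = 0.3925 hr

0.3925 hr


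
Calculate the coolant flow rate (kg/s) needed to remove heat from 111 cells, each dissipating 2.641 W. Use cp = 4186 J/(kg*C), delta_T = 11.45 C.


Q_total = 111 * 2.641 = 293.15 W
m_dot = Q_total / (cp * dT) = 293.15 / (4186 * 11.45) = 0.006116 kg/s

0.006116 kg/s


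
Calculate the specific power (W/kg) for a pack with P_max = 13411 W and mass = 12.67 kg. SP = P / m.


Specific power = 13411 W / 12.67 kg = 1058 W/kg

1058 W/kg
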